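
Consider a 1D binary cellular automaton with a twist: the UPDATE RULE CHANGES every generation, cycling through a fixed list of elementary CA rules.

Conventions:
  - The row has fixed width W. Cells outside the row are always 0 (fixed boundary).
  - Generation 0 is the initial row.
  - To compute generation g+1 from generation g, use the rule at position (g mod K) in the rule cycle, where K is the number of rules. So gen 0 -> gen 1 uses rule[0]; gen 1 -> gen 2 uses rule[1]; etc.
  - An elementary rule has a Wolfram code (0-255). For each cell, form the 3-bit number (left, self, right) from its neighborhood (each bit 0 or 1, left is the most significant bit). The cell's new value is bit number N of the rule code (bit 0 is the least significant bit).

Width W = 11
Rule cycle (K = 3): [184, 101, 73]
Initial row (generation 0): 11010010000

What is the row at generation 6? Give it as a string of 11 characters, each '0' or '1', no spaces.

Answer: 00000000000

Derivation:
Gen 0: 11010010000
Gen 1 (rule 184): 10101001000
Gen 2 (rule 101): 11111001011
Gen 3 (rule 73): 10001000011
Gen 4 (rule 184): 01000100010
Gen 5 (rule 101): 01010101010
Gen 6 (rule 73): 00000000000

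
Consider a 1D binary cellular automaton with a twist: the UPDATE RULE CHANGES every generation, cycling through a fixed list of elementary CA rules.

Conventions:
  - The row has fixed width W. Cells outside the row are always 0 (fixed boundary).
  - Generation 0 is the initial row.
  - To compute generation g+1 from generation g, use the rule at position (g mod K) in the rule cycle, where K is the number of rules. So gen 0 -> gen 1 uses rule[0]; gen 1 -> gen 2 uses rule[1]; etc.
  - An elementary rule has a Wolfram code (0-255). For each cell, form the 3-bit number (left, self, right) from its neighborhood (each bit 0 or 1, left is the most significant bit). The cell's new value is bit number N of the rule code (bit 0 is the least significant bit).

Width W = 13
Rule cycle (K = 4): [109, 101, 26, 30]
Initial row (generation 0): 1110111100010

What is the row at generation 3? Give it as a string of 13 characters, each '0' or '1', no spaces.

Gen 0: 1110111100010
Gen 1 (rule 109): 1011100101010
Gen 2 (rule 101): 1100100111110
Gen 3 (rule 26): 1011011100001

Answer: 1011011100001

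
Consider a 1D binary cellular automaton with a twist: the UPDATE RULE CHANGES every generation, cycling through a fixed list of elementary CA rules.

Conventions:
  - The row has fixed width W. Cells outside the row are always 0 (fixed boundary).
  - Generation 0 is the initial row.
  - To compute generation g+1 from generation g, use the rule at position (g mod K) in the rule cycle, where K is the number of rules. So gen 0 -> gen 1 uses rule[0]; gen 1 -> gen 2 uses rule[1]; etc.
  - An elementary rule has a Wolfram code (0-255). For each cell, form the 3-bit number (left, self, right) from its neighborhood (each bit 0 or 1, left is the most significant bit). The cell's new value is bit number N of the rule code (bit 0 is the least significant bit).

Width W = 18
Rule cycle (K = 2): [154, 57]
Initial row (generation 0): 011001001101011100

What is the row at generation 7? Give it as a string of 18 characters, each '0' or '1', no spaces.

Gen 0: 011001001101011100
Gen 1 (rule 154): 110110111000011010
Gen 2 (rule 57): 101101100111010101
Gen 3 (rule 154): 001001011110000000
Gen 4 (rule 57): 100100110001111111
Gen 5 (rule 154): 011011101011111110
Gen 6 (rule 57): 010110010110000001
Gen 7 (rule 154): 100101100101000010

Answer: 100101100101000010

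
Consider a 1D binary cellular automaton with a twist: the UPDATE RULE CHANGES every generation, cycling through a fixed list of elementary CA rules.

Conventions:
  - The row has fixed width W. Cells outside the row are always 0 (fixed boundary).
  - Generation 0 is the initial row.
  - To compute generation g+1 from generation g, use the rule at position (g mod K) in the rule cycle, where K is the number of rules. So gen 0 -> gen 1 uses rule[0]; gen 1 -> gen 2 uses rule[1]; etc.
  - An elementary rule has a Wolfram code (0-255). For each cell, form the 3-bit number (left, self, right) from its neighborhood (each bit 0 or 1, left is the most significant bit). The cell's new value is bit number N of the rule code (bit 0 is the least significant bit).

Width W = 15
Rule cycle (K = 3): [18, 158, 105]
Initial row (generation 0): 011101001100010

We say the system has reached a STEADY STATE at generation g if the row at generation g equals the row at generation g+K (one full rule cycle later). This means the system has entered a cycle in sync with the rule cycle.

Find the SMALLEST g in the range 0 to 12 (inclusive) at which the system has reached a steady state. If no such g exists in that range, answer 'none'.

Gen 0: 011101001100010
Gen 1 (rule 18): 100000110010101
Gen 2 (rule 158): 110001101110101
Gen 3 (rule 105): 110101111011010
Gen 4 (rule 18): 000000000000001
Gen 5 (rule 158): 000000000000011
Gen 6 (rule 105): 111111111111011
Gen 7 (rule 18): 000000000000000
Gen 8 (rule 158): 000000000000000
Gen 9 (rule 105): 111111111111111
Gen 10 (rule 18): 000000000000000
Gen 11 (rule 158): 000000000000000
Gen 12 (rule 105): 111111111111111
Gen 13 (rule 18): 000000000000000
Gen 14 (rule 158): 000000000000000
Gen 15 (rule 105): 111111111111111

Answer: 7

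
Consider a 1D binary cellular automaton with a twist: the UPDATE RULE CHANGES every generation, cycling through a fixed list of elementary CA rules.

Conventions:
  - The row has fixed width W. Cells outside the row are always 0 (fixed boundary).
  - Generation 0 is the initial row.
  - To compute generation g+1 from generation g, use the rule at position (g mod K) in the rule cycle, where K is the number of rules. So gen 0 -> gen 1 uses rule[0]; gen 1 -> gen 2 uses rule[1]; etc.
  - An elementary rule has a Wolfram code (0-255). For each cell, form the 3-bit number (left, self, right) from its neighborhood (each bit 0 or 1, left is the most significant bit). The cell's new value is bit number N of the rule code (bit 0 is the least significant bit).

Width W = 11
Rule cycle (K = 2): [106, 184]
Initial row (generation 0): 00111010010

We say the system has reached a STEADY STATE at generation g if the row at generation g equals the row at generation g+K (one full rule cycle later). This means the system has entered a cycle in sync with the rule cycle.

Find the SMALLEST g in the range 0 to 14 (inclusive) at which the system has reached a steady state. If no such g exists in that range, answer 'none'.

Gen 0: 00111010010
Gen 1 (rule 106): 01101100100
Gen 2 (rule 184): 01011010010
Gen 3 (rule 106): 10111100100
Gen 4 (rule 184): 01111010010
Gen 5 (rule 106): 11001100100
Gen 6 (rule 184): 10101010010
Gen 7 (rule 106): 01010100100
Gen 8 (rule 184): 00101010010
Gen 9 (rule 106): 01010100100
Gen 10 (rule 184): 00101010010
Gen 11 (rule 106): 01010100100
Gen 12 (rule 184): 00101010010
Gen 13 (rule 106): 01010100100
Gen 14 (rule 184): 00101010010
Gen 15 (rule 106): 01010100100
Gen 16 (rule 184): 00101010010

Answer: 7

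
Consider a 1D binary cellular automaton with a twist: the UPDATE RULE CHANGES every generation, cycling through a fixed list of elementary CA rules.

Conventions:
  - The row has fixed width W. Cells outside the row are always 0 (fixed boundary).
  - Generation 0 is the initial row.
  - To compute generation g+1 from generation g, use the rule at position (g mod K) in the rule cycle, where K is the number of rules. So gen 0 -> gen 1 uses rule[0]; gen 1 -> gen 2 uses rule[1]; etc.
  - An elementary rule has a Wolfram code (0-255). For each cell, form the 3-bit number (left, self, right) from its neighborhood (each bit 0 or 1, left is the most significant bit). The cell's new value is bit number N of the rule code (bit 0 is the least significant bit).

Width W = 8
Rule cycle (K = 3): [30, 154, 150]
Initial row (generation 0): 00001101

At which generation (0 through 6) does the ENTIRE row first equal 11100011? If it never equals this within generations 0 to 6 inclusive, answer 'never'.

Gen 0: 00001101
Gen 1 (rule 30): 00011001
Gen 2 (rule 154): 00110110
Gen 3 (rule 150): 01000001
Gen 4 (rule 30): 11100011
Gen 5 (rule 154): 11010110
Gen 6 (rule 150): 00010001

Answer: 4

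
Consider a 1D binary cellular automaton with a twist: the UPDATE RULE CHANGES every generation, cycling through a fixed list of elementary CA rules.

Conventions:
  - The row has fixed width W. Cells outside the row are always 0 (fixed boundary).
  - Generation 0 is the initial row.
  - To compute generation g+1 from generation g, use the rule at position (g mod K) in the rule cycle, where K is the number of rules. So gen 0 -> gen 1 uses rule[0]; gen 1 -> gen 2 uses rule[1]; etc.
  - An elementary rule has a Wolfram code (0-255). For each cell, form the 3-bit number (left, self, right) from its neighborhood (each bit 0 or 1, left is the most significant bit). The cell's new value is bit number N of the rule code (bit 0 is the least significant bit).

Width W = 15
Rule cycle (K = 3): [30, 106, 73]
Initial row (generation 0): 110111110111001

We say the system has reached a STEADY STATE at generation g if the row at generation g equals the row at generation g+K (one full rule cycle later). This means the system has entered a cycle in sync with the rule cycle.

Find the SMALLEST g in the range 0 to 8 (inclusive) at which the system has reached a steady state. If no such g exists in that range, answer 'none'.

Answer: none

Derivation:
Gen 0: 110111110111001
Gen 1 (rule 30): 100100000100111
Gen 2 (rule 106): 001000001001101
Gen 3 (rule 73): 100011100001100
Gen 4 (rule 30): 110110010011010
Gen 5 (rule 106): 111110100111100
Gen 6 (rule 73): 100010000100101
Gen 7 (rule 30): 110111001111101
Gen 8 (rule 106): 111101011000110
Gen 9 (rule 73): 100100011010110
Gen 10 (rule 30): 111110110010101
Gen 11 (rule 106): 100011110101010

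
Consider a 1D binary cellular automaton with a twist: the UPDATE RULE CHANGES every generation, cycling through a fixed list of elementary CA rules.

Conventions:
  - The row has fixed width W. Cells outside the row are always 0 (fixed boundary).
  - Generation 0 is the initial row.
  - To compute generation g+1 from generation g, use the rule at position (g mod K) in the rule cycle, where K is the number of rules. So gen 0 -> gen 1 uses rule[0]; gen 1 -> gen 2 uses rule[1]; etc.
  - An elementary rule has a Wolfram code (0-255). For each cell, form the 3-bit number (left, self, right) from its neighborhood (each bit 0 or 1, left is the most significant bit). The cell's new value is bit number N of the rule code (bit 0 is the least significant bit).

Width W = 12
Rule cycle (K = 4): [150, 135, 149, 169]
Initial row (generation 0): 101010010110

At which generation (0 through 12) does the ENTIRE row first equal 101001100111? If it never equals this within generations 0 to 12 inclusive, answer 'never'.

Answer: 2

Derivation:
Gen 0: 101010010110
Gen 1 (rule 150): 101011110001
Gen 2 (rule 135): 101001100111
Gen 3 (rule 149): 101100010010
Gen 4 (rule 169): 011001000000
Gen 5 (rule 150): 100111100000
Gen 6 (rule 135): 101011001111
Gen 7 (rule 149): 101000100110
Gen 8 (rule 169): 010010000100
Gen 9 (rule 150): 111111001110
Gen 10 (rule 135): 011110010100
Gen 11 (rule 149): 001101010111
Gen 12 (rule 169): 101010101110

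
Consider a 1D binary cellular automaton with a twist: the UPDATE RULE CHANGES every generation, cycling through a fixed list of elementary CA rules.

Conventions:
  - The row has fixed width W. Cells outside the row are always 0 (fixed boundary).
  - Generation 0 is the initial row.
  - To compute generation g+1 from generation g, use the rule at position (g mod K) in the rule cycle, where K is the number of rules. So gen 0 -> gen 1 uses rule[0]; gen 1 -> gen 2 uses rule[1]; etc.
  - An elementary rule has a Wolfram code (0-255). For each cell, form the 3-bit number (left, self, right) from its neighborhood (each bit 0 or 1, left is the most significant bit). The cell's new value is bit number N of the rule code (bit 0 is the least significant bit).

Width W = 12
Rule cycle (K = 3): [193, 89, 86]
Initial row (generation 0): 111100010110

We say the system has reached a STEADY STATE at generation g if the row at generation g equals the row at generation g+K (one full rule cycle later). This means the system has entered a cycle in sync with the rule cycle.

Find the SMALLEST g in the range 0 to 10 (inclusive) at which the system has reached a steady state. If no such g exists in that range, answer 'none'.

Gen 0: 111100010110
Gen 1 (rule 193): 011101000010
Gen 2 (rule 89): 010100111001
Gen 3 (rule 86): 110111001111
Gen 4 (rule 193): 010011000111
Gen 5 (rule 89): 001011110101
Gen 6 (rule 86): 011000010101
Gen 7 (rule 193): 001011000000
Gen 8 (rule 89): 100011111111
Gen 9 (rule 86): 110100000001
Gen 10 (rule 193): 010001111100
Gen 11 (rule 89): 001101000111
Gen 12 (rule 86): 010101101001
Gen 13 (rule 193): 000000100000

Answer: none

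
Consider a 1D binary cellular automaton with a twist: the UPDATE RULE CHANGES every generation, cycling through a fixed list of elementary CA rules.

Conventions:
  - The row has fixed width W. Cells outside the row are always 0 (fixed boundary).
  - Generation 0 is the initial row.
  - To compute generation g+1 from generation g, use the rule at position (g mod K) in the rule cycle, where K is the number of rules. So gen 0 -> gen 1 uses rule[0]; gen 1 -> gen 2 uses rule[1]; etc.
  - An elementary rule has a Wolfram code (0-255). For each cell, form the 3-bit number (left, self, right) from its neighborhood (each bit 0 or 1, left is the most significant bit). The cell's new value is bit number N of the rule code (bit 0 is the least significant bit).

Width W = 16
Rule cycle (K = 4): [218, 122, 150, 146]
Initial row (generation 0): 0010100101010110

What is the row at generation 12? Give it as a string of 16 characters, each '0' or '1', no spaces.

Gen 0: 0010100101010110
Gen 1 (rule 218): 0100011000000111
Gen 2 (rule 122): 1010111100001101
Gen 3 (rule 150): 1010011010010001
Gen 4 (rule 146): 0001100001101010
Gen 5 (rule 218): 0011110011100001
Gen 6 (rule 122): 0110011110110010
Gen 7 (rule 150): 1001101100001111
Gen 8 (rule 146): 0110000010010110
Gen 9 (rule 218): 1111000101100111
Gen 10 (rule 122): 1001101011111101
Gen 11 (rule 150): 1110001001111001
Gen 12 (rule 146): 0101010110110110

Answer: 0101010110110110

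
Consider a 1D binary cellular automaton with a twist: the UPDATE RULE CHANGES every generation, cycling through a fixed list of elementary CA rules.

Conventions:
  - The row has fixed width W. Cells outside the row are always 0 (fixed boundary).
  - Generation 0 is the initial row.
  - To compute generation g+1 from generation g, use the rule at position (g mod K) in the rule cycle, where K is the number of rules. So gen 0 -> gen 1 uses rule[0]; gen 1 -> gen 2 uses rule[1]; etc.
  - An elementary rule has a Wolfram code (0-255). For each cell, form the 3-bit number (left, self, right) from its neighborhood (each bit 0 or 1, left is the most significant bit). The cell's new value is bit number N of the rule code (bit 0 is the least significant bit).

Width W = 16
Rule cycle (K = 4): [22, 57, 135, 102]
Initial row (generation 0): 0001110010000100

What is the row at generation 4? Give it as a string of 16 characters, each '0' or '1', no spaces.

Gen 0: 0001110010000100
Gen 1 (rule 22): 0010001111001110
Gen 2 (rule 57): 1001101000101001
Gen 3 (rule 135): 1010001011101011
Gen 4 (rule 102): 1110011100111101

Answer: 1110011100111101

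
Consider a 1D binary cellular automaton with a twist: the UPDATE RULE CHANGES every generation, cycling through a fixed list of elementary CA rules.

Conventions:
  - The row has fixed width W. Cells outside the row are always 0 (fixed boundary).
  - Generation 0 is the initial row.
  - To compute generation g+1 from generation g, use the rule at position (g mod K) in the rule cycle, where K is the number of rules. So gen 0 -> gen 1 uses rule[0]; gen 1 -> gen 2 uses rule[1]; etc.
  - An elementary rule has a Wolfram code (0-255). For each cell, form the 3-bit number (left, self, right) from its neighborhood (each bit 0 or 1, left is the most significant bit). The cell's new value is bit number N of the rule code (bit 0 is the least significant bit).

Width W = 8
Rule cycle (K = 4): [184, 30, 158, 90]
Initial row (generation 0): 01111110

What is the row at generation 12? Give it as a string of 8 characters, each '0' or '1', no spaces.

Answer: 00101001

Derivation:
Gen 0: 01111110
Gen 1 (rule 184): 01111101
Gen 2 (rule 30): 11000001
Gen 3 (rule 158): 10100011
Gen 4 (rule 90): 00010111
Gen 5 (rule 184): 00001110
Gen 6 (rule 30): 00011001
Gen 7 (rule 158): 00110111
Gen 8 (rule 90): 01110101
Gen 9 (rule 184): 01101010
Gen 10 (rule 30): 11001011
Gen 11 (rule 158): 10111010
Gen 12 (rule 90): 00101001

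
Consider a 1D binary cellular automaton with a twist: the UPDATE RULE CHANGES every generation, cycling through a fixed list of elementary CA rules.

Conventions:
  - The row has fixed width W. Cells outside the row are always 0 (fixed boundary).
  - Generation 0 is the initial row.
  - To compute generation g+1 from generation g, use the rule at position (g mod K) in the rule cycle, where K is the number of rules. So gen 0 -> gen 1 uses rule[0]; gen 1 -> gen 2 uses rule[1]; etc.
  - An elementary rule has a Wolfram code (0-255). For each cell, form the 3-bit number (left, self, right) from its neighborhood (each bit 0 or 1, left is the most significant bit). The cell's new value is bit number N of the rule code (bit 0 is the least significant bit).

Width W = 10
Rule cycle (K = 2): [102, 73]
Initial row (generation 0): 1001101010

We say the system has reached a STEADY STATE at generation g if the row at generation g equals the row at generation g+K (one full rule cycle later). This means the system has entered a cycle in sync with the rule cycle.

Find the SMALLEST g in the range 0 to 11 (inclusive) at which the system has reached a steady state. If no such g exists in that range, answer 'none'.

Answer: none

Derivation:
Gen 0: 1001101010
Gen 1 (rule 102): 1010111110
Gen 2 (rule 73): 0000100010
Gen 3 (rule 102): 0001100110
Gen 4 (rule 73): 1101100110
Gen 5 (rule 102): 0110101010
Gen 6 (rule 73): 0110000000
Gen 7 (rule 102): 1010000000
Gen 8 (rule 73): 0000111111
Gen 9 (rule 102): 0001000001
Gen 10 (rule 73): 1100011100
Gen 11 (rule 102): 0100100100
Gen 12 (rule 73): 0000000001
Gen 13 (rule 102): 0000000011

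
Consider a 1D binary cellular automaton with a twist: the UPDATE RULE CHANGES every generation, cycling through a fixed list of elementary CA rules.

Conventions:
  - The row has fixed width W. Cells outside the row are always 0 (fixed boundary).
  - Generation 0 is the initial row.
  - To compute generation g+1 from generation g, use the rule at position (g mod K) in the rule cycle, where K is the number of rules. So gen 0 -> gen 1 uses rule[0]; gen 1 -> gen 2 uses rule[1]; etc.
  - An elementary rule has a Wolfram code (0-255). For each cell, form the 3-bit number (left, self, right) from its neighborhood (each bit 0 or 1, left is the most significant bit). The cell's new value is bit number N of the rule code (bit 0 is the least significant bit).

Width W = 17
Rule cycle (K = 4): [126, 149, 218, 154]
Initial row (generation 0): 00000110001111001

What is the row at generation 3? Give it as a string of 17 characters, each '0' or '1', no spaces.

Answer: 11111111001011111

Derivation:
Gen 0: 00000110001111001
Gen 1 (rule 126): 00001111011001111
Gen 2 (rule 149): 11100110000100110
Gen 3 (rule 218): 11111111001011111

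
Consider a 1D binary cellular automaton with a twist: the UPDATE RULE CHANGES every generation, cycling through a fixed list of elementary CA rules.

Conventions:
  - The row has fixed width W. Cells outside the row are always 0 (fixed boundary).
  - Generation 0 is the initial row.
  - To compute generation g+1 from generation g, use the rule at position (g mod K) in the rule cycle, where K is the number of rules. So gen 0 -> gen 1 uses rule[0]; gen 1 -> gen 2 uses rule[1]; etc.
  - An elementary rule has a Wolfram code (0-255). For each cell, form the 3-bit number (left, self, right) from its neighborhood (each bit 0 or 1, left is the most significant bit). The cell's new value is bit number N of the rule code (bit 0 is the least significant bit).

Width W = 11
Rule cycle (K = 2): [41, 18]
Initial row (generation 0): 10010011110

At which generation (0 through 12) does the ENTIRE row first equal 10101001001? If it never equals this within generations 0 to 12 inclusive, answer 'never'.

Gen 0: 10010011110
Gen 1 (rule 41): 00000010000
Gen 2 (rule 18): 00000101000
Gen 3 (rule 41): 11110010011
Gen 4 (rule 18): 00001101100
Gen 5 (rule 41): 11101011001
Gen 6 (rule 18): 00000000110
Gen 7 (rule 41): 11111110100
Gen 8 (rule 18): 00000000010
Gen 9 (rule 41): 11111111000
Gen 10 (rule 18): 00000000100
Gen 11 (rule 41): 11111110001
Gen 12 (rule 18): 00000001010

Answer: never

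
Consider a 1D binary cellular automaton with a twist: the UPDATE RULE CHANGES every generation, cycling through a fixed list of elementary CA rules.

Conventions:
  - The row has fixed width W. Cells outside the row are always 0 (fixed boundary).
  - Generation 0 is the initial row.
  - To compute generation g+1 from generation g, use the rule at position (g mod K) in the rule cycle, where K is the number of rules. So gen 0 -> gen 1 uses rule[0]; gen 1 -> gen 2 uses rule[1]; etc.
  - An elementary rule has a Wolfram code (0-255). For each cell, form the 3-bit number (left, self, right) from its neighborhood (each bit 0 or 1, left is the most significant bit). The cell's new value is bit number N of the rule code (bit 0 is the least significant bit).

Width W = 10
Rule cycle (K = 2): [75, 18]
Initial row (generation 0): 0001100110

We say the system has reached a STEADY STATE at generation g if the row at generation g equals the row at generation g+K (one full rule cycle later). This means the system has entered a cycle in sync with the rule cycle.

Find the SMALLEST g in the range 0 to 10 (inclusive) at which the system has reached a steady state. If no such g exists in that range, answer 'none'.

Answer: 2

Derivation:
Gen 0: 0001100110
Gen 1 (rule 75): 1111101110
Gen 2 (rule 18): 0000000001
Gen 3 (rule 75): 1111111110
Gen 4 (rule 18): 0000000001
Gen 5 (rule 75): 1111111110
Gen 6 (rule 18): 0000000001
Gen 7 (rule 75): 1111111110
Gen 8 (rule 18): 0000000001
Gen 9 (rule 75): 1111111110
Gen 10 (rule 18): 0000000001
Gen 11 (rule 75): 1111111110
Gen 12 (rule 18): 0000000001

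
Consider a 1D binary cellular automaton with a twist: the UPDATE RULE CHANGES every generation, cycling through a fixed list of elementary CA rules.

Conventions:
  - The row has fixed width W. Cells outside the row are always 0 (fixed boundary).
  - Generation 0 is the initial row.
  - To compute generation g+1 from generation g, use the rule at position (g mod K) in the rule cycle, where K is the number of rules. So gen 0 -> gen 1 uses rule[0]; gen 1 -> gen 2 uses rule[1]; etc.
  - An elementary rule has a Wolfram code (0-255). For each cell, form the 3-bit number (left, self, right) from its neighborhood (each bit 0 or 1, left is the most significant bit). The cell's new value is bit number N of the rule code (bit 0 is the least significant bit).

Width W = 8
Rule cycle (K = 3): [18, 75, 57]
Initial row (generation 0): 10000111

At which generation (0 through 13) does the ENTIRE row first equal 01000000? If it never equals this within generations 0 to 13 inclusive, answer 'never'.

Answer: 10

Derivation:
Gen 0: 10000111
Gen 1 (rule 18): 01001000
Gen 2 (rule 75): 10010011
Gen 3 (rule 57): 01001010
Gen 4 (rule 18): 10110001
Gen 5 (rule 75): 00110110
Gen 6 (rule 57): 10101101
Gen 7 (rule 18): 00000000
Gen 8 (rule 75): 11111111
Gen 9 (rule 57): 10000000
Gen 10 (rule 18): 01000000
Gen 11 (rule 75): 10011111
Gen 12 (rule 57): 01010000
Gen 13 (rule 18): 10001000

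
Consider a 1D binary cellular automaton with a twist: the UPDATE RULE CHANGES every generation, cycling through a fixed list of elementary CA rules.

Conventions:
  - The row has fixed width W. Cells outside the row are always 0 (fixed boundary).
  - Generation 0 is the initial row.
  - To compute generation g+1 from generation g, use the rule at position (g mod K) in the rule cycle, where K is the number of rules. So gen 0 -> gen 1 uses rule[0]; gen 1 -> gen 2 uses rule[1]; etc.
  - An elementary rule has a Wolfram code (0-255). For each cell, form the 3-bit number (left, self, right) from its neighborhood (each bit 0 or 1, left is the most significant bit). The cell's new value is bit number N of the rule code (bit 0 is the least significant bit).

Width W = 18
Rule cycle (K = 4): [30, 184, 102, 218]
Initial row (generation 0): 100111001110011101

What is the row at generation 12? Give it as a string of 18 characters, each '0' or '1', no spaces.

Gen 0: 100111001110011101
Gen 1 (rule 30): 111100111001110001
Gen 2 (rule 184): 111010110101101000
Gen 3 (rule 102): 001111011110111000
Gen 4 (rule 218): 011111011110111100
Gen 5 (rule 30): 110000010000100010
Gen 6 (rule 184): 101000001000010001
Gen 7 (rule 102): 111000011000110011
Gen 8 (rule 218): 111100111101111111
Gen 9 (rule 30): 100011100001000000
Gen 10 (rule 184): 010011010000100000
Gen 11 (rule 102): 110101110001100000
Gen 12 (rule 218): 110001111011110000

Answer: 110001111011110000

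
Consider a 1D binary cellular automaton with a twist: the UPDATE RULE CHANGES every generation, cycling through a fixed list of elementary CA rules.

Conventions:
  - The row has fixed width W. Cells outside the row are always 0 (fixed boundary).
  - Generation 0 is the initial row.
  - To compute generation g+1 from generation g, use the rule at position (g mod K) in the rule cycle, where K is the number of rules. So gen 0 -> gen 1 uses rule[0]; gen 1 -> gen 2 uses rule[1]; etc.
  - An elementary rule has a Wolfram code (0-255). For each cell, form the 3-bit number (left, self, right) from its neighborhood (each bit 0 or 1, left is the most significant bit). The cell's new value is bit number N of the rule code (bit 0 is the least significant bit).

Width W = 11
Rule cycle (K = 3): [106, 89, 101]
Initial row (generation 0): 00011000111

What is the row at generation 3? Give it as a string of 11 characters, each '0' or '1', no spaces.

Gen 0: 00011000111
Gen 1 (rule 106): 00111001101
Gen 2 (rule 89): 10101101100
Gen 3 (rule 101): 11110110101

Answer: 11110110101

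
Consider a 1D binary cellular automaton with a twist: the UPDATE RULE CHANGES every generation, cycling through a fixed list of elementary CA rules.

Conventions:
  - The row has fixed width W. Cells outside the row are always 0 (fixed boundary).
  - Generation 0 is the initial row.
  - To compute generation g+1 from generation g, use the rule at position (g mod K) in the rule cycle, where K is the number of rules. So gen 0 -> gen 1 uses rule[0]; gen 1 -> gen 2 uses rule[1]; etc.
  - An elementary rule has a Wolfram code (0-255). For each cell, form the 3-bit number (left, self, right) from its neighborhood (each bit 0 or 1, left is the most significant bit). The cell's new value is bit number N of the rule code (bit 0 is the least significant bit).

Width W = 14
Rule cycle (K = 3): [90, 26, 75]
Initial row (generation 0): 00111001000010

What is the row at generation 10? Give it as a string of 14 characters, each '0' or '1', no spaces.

Answer: 00011111110111

Derivation:
Gen 0: 00111001000010
Gen 1 (rule 90): 01101110100101
Gen 2 (rule 26): 11001000011000
Gen 3 (rule 75): 11010011111011
Gen 4 (rule 90): 11001110001011
Gen 5 (rule 26): 10111001010010
Gen 6 (rule 75): 00101010000100
Gen 7 (rule 90): 01000001001010
Gen 8 (rule 26): 10100010110001
Gen 9 (rule 75): 00001100110110
Gen 10 (rule 90): 00011111110111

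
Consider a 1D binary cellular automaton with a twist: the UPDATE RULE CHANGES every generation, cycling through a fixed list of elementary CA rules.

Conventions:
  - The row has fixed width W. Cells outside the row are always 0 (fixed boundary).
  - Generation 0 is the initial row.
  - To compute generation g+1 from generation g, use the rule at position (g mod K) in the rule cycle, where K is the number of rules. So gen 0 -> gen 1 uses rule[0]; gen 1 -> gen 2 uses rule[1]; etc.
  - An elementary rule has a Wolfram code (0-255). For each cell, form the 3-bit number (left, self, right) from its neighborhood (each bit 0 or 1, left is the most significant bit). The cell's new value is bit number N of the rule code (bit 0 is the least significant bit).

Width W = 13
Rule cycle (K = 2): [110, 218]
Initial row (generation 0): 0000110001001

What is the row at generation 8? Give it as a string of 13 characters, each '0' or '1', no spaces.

Answer: 1111111111111

Derivation:
Gen 0: 0000110001001
Gen 1 (rule 110): 0001110011011
Gen 2 (rule 218): 0011111111011
Gen 3 (rule 110): 0110000001111
Gen 4 (rule 218): 1111000011111
Gen 5 (rule 110): 1001000110001
Gen 6 (rule 218): 0110101111010
Gen 7 (rule 110): 1111111001110
Gen 8 (rule 218): 1111111111111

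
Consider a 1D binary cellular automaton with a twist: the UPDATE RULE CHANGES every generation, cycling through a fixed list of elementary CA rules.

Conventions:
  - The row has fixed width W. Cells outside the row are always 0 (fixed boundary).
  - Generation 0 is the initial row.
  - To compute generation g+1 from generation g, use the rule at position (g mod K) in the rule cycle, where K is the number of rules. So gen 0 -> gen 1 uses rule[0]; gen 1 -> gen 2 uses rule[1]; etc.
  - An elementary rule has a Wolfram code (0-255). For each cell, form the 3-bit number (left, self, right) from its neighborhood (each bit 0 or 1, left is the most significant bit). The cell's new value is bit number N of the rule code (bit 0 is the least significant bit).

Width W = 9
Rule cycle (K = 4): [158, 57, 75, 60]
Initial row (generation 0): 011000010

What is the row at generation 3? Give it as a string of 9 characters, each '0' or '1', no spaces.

Gen 0: 011000010
Gen 1 (rule 158): 110100111
Gen 2 (rule 57): 101010100
Gen 3 (rule 75): 000000001

Answer: 000000001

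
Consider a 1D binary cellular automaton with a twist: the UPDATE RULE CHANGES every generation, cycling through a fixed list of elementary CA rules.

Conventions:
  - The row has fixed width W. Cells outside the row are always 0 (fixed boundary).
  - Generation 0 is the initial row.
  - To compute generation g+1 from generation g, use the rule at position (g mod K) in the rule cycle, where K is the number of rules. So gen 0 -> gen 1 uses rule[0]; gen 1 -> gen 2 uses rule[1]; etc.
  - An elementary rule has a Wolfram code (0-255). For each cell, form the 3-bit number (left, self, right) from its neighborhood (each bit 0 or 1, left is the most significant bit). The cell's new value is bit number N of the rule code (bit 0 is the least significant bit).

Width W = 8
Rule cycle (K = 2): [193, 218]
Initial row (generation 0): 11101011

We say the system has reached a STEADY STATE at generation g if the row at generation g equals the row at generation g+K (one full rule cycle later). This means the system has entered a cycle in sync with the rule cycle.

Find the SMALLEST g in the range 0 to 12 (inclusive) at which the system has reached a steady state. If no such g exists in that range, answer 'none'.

Answer: 10

Derivation:
Gen 0: 11101011
Gen 1 (rule 193): 01100001
Gen 2 (rule 218): 11110010
Gen 3 (rule 193): 01110000
Gen 4 (rule 218): 11111000
Gen 5 (rule 193): 01111011
Gen 6 (rule 218): 11111011
Gen 7 (rule 193): 01111001
Gen 8 (rule 218): 11111110
Gen 9 (rule 193): 01111110
Gen 10 (rule 218): 11111111
Gen 11 (rule 193): 01111111
Gen 12 (rule 218): 11111111
Gen 13 (rule 193): 01111111
Gen 14 (rule 218): 11111111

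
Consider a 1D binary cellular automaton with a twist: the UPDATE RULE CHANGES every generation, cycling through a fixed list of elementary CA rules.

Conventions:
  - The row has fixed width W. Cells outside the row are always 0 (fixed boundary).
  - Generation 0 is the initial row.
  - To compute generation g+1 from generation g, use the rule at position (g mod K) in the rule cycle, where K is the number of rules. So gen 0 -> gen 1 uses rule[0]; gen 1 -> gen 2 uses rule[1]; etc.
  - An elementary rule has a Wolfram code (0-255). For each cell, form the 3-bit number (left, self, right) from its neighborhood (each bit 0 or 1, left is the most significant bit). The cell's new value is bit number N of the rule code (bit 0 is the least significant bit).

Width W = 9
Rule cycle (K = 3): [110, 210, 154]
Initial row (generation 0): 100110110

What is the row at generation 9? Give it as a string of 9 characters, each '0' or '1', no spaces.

Gen 0: 100110110
Gen 1 (rule 110): 101111110
Gen 2 (rule 210): 000111111
Gen 3 (rule 154): 001111110
Gen 4 (rule 110): 011000010
Gen 5 (rule 210): 101100101
Gen 6 (rule 154): 001011000
Gen 7 (rule 110): 011111000
Gen 8 (rule 210): 101111100
Gen 9 (rule 154): 001111010

Answer: 001111010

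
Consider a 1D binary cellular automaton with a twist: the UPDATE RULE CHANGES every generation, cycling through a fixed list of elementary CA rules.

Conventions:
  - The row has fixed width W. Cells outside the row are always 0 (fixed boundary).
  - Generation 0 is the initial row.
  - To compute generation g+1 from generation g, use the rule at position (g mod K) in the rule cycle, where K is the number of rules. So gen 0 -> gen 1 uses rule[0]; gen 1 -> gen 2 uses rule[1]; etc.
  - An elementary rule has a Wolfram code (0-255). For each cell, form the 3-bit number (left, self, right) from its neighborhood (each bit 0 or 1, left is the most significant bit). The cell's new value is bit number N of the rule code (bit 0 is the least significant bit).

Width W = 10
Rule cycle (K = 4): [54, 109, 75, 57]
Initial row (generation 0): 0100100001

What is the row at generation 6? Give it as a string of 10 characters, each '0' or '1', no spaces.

Gen 0: 0100100001
Gen 1 (rule 54): 1111110011
Gen 2 (rule 109): 1000010011
Gen 3 (rule 75): 0011100111
Gen 4 (rule 57): 1010010100
Gen 5 (rule 54): 1111111110
Gen 6 (rule 109): 1000000010

Answer: 1000000010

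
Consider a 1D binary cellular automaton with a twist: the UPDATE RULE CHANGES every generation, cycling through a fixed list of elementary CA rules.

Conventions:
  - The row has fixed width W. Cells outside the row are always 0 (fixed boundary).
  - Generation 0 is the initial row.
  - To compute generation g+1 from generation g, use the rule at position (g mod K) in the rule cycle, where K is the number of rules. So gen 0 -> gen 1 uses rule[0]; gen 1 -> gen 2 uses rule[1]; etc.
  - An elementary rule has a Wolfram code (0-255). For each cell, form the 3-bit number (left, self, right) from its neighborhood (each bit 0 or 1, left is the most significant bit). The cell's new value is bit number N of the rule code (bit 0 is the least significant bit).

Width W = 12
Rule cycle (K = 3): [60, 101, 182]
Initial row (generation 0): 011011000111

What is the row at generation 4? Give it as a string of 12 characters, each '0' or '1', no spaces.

Answer: 110111110000

Derivation:
Gen 0: 011011000111
Gen 1 (rule 60): 010110100100
Gen 2 (rule 101): 011011100101
Gen 3 (rule 182): 100101011111
Gen 4 (rule 60): 110111110000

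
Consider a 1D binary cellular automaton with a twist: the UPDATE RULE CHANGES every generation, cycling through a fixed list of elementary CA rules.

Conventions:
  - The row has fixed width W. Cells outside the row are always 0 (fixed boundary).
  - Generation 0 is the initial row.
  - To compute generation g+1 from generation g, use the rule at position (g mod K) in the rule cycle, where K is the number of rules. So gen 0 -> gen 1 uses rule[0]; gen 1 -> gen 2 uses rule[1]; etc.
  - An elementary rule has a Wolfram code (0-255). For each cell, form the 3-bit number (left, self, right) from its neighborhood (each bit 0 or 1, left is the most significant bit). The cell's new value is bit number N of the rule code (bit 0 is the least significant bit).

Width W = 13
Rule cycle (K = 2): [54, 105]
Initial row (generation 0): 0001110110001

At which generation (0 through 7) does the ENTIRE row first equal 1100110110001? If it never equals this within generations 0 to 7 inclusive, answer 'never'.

Answer: never

Derivation:
Gen 0: 0001110110001
Gen 1 (rule 54): 0010001001011
Gen 2 (rule 105): 1000100000111
Gen 3 (rule 54): 1101110001000
Gen 4 (rule 105): 1111010100011
Gen 5 (rule 54): 0000111110100
Gen 6 (rule 105): 1110100011001
Gen 7 (rule 54): 0001110100111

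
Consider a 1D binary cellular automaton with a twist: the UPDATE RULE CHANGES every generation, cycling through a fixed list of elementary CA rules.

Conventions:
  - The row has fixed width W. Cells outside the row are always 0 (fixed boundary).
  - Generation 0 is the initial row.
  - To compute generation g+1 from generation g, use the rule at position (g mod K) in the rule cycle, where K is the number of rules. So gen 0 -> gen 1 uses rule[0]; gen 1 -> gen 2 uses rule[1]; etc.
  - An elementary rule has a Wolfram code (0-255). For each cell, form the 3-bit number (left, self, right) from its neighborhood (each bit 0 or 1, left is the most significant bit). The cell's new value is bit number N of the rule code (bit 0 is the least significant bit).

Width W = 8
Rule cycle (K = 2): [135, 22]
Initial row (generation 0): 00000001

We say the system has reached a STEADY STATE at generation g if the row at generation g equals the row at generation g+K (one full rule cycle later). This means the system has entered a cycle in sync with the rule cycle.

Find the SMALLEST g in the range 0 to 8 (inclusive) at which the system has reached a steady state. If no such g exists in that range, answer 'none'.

Answer: 1

Derivation:
Gen 0: 00000001
Gen 1 (rule 135): 11111111
Gen 2 (rule 22): 00000000
Gen 3 (rule 135): 11111111
Gen 4 (rule 22): 00000000
Gen 5 (rule 135): 11111111
Gen 6 (rule 22): 00000000
Gen 7 (rule 135): 11111111
Gen 8 (rule 22): 00000000
Gen 9 (rule 135): 11111111
Gen 10 (rule 22): 00000000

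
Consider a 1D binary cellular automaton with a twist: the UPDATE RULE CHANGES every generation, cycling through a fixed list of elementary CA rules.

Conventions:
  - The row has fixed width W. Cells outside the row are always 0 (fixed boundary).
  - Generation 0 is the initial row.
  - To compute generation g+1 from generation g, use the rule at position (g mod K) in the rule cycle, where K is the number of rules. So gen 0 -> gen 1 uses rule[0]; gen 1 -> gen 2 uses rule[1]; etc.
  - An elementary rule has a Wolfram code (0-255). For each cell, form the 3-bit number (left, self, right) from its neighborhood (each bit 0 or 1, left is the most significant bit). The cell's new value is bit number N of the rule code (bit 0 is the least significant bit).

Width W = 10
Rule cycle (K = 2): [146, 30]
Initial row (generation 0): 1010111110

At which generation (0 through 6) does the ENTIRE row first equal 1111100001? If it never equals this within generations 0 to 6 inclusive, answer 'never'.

Gen 0: 1010111110
Gen 1 (rule 146): 0000011101
Gen 2 (rule 30): 0000110001
Gen 3 (rule 146): 0001001010
Gen 4 (rule 30): 0011111011
Gen 5 (rule 146): 0101110000
Gen 6 (rule 30): 1101001000

Answer: never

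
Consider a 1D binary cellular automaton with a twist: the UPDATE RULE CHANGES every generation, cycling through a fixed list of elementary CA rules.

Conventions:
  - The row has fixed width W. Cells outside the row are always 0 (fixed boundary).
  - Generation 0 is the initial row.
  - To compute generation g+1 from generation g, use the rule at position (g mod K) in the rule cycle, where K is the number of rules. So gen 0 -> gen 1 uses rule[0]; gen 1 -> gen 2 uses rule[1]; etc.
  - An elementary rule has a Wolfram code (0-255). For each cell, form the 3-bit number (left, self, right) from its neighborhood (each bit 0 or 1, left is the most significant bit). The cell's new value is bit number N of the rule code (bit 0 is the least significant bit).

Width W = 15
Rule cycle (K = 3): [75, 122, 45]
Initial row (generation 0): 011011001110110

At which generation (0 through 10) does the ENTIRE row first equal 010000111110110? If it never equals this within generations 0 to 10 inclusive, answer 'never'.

Gen 0: 011011001110110
Gen 1 (rule 75): 111011011010110
Gen 2 (rule 122): 101111111101111
Gen 3 (rule 45): 111000000011000
Gen 4 (rule 75): 101011111111011
Gen 5 (rule 122): 010110000001111
Gen 6 (rule 45): 011100111101000
Gen 7 (rule 75): 110101100100011
Gen 8 (rule 122): 111011111010111
Gen 9 (rule 45): 100110000111100
Gen 10 (rule 75): 001110111100101

Answer: never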